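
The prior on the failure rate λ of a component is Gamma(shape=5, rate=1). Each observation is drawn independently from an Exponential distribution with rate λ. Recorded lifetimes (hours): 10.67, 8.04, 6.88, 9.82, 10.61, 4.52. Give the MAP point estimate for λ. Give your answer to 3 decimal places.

The Exponential(rate=λ) likelihood is ∝ λ^n e^(−λΣtᵢ). Here n = 6 and Σtᵢ = 10.67 + 8.04 + 6.88 + 9.82 + 10.61 + 4.52 = 50.54.
Posterior ∝ λ^4e^(−1λ) · λ^6e^(−50.54λ) = λ^10e^(−51.54λ), i.e. Gamma(11, 51.54).
Mode = (a−1)/b = 10/51.54 ≈ 0.194.

λ̂_MAP = 0.194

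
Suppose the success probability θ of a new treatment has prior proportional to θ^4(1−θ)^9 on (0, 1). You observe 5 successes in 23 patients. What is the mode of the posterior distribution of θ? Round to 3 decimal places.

The prior density ∝ θ^4(1−θ)^9 is the kernel of Beta(5, 10).
Data: 5 successes in 23 trials. The binomial likelihood contributes θ^5(1−θ)^18, so the posterior is Beta(5+5, 10+18) = Beta(10, 28).
For Beta(a, b) with a, b > 1 the mode is (a−1)/(a+b−2) = 9/36 ≈ 0.250.

θ̂_MAP = 0.250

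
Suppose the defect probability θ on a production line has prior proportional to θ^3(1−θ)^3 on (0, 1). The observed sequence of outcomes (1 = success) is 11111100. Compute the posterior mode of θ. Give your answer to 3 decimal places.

θ̂_MAP = 0.643

The prior density ∝ θ^3(1−θ)^3 is the kernel of Beta(4, 4).
Data: 6 successes in 8 trials (from the sequence). The binomial likelihood contributes θ^6(1−θ)^2, so the posterior is Beta(4+6, 4+2) = Beta(10, 6).
For Beta(a, b) with a, b > 1 the mode is (a−1)/(a+b−2) = 9/14 ≈ 0.643.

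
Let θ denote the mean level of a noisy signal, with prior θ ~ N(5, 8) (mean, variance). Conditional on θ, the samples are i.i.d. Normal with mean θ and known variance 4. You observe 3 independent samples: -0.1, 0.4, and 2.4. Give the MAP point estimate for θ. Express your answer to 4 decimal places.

θ̂_MAP = 1.4857

n = 3; x̄ = ((-0.1) + 0.4 + 2.4)/3 = 2.7/3 = 0.9.
For a Normal prior and Normal likelihood with known variance, the posterior is Normal; its mode equals its mean, the precision-weighted average.
Prior precision 1/σ₀² = 1/8 = 0.125; data precision n/σ² = 3/4 = 0.75.
θ̂ = (0.125·5 + 0.75·0.9) / (0.125 + 0.75) = 1.3/0.875 = 52/35 ≈ 1.4857.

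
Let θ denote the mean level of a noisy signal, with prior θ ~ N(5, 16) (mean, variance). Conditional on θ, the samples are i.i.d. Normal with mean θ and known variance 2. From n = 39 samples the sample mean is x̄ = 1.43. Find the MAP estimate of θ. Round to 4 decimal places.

θ̂_MAP = 1.4414

n = 39, x̄ = 1.43.
For a Normal prior and Normal likelihood with known variance, the posterior is Normal; its mode equals its mean, the precision-weighted average.
Prior precision 1/σ₀² = 1/16 = 0.0625; data precision n/σ² = 39/2 = 19.5.
θ̂ = (0.0625·5 + 19.5·1.43) / (0.0625 + 19.5) = 28.1975/19.5625 = 11279/7825 ≈ 1.4414.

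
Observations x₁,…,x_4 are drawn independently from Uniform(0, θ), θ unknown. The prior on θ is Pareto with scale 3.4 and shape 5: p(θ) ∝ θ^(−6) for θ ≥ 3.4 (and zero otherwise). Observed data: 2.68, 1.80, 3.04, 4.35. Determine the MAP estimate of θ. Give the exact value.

θ̂_MAP = 4.35

The Uniform(0, θ) likelihood is θ^(−n) for θ ≥ max(xᵢ), zero otherwise. Here max(xᵢ) = 4.35.
Posterior ∝ θ^(−6) · θ^(−4) = θ^(−10) on θ ≥ max(3.4, 4.35) = 4.35.
This density is strictly decreasing in θ, so the posterior mode lies at the lower boundary of the support.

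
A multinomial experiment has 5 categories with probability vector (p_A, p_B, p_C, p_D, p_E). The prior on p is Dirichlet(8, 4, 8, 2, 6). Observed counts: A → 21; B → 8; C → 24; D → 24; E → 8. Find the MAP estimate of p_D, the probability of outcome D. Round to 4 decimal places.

The posterior is Dirichlet(αᵢ + nᵢ) = Dirichlet(29, 12, 32, 26, 14).
For a Dirichlet(a₁,…,a_K) with all aᵢ > 1, the mode has j-th component (aⱼ − 1)/(Σaᵢ − K).
Here Σaᵢ = 113 and K = 5, so p_D = (26 − 1)/(113 − 5) = 25/108 ≈ 0.2315.

MAP estimate of p_D = 0.2315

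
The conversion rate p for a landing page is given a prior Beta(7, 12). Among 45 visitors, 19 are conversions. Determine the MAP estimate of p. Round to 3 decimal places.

Prior: Beta(7, 12).
Data: 19 successes in 45 trials. The binomial likelihood contributes p^19(1−p)^26, so the posterior is Beta(7+19, 12+26) = Beta(26, 38).
For Beta(a, b) with a, b > 1 the mode is (a−1)/(a+b−2) = 25/62 ≈ 0.403.

p̂_MAP = 0.403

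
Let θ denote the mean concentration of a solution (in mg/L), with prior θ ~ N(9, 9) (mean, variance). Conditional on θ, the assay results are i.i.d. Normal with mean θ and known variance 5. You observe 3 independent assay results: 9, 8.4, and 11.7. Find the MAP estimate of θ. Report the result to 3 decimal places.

n = 3; x̄ = (9 + 8.4 + 11.7)/3 = 29.1/3 = 9.7.
For a Normal prior and Normal likelihood with known variance, the posterior is Normal; its mode equals its mean, the precision-weighted average.
Prior precision 1/σ₀² = 1/9; data precision n/σ² = 3/5 = 0.6.
θ̂ = ((1/9)·9 + 0.6·9.7) / (1/9 + 0.6) = 6.82/(32/45) = 9.590625 ≈ 9.591.

θ̂_MAP = 9.591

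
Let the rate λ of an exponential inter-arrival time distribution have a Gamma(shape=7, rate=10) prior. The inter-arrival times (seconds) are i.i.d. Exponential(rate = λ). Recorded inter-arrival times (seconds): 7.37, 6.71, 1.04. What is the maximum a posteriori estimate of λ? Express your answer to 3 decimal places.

λ̂_MAP = 0.358

The Exponential(rate=λ) likelihood is ∝ λ^n e^(−λΣtᵢ). Here n = 3 and Σtᵢ = 7.37 + 6.71 + 1.04 = 15.12.
Posterior ∝ λ^6e^(−10λ) · λ^3e^(−15.12λ) = λ^9e^(−25.12λ), i.e. Gamma(10, 25.12).
Mode = (a−1)/b = 9/25.12 ≈ 0.358.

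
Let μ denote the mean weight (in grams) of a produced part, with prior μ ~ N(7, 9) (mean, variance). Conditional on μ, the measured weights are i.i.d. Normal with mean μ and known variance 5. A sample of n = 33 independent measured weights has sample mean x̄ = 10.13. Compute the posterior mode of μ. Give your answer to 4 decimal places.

μ̂_MAP = 10.0782

n = 33, x̄ = 10.13.
For a Normal prior and Normal likelihood with known variance, the posterior is Normal; its mode equals its mean, the precision-weighted average.
Prior precision 1/σ₀² = 1/9; data precision n/σ² = 33/5 = 6.6.
μ̂ = ((1/9)·7 + 6.6·10.13) / (1/9 + 6.6) = (304361/4500)/(302/45) = 304361/30200 ≈ 10.0782.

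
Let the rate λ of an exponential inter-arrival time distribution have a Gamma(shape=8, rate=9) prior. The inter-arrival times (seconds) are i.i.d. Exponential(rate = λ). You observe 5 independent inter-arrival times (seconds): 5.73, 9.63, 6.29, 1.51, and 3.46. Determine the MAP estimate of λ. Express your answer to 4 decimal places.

The Exponential(rate=λ) likelihood is ∝ λ^n e^(−λΣtᵢ). Here n = 5 and Σtᵢ = 5.73 + 9.63 + 6.29 + 1.51 + 3.46 = 26.62.
Posterior ∝ λ^7e^(−9λ) · λ^5e^(−26.62λ) = λ^12e^(−35.62λ), i.e. Gamma(13, 35.62).
Mode = (a−1)/b = 12/35.62 ≈ 0.3369.

λ̂_MAP = 0.3369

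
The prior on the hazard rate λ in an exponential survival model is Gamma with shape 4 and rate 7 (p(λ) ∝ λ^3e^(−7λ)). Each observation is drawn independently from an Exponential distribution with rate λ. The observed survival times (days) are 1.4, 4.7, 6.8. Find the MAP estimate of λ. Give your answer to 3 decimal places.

The Exponential(rate=λ) likelihood is ∝ λ^n e^(−λΣtᵢ). Here n = 3 and Σtᵢ = 1.4 + 4.7 + 6.8 = 12.9.
Posterior ∝ λ^3e^(−7λ) · λ^3e^(−12.9λ) = λ^6e^(−19.9λ), i.e. Gamma(7, 19.9).
Mode = (a−1)/b = 6/19.9 ≈ 0.302.

λ̂_MAP = 0.302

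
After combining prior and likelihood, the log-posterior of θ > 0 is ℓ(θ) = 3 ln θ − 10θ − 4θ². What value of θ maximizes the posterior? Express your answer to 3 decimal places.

ℓ'(θ) = 3/θ − 10 − 8θ. Setting this to zero and multiplying by θ: 8θ² + 10θ − 3 = 0.
θ = (−10 + √(10² + 4·8·3)) / (2·8) = (−10 + √196) / 16 = (−10 + 14)/16 = 1/4.
ℓ''(θ) = −3/θ² − 8 < 0, confirming a maximum.

θ̂_MAP = 0.250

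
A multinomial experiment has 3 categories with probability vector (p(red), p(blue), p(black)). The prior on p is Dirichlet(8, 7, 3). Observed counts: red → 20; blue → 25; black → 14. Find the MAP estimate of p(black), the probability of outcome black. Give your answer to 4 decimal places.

MAP estimate of p(black) = 0.2162

The posterior is Dirichlet(αᵢ + nᵢ) = Dirichlet(28, 32, 17).
For a Dirichlet(a₁,…,a_K) with all aᵢ > 1, the mode has j-th component (aⱼ − 1)/(Σaᵢ − K).
Here Σaᵢ = 77 and K = 3, so p(black) = (17 − 1)/(77 − 3) = 16/74 ≈ 0.2162.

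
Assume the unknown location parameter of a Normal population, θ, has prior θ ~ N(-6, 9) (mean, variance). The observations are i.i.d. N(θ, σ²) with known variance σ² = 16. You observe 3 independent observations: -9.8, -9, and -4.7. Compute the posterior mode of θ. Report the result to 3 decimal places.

θ̂_MAP = -7.151

n = 3; x̄ = ((-9.8) + (-9) + (-4.7))/3 = -23.5/3 = -47/6 ≈ -7.8333.
For a Normal prior and Normal likelihood with known variance, the posterior is Normal; its mode equals its mean, the precision-weighted average.
Prior precision 1/σ₀² = 1/9; data precision n/σ² = 3/16 = 0.1875.
θ̂ = ((1/9)·(-6) + 0.1875·(-47/6)) / (1/9 + 0.1875) = (-205/96)/(43/144) = -615/86 ≈ -7.151.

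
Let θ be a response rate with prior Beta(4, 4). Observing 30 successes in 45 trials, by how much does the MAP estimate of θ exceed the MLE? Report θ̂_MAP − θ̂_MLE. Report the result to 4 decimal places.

MAP − MLE = -0.0196

Posterior is Beta(34, 19); MAP = (34−1)/(53−2) = 33/51 ≈ 0.64706.
MLE ignores the prior: θ̂_MLE = k/n = 30/45 ≈ 0.66667.
Difference = 33/51 − 30/45 = -1/51 ≈ -0.0196.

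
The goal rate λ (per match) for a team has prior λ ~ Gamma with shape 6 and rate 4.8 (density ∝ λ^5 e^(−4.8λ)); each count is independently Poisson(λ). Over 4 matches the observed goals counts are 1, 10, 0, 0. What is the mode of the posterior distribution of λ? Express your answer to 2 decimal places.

λ̂_MAP = 1.82

Σxᵢ = 1+10+0+0 = 11, with n = 4.
Posterior ∝ λ^5e^(−4.8λ) · λ^11e^(−4λ) = λ^16e^(−8.8λ), i.e. Gamma(shape=17, rate=8.8).
The mode of a Gamma(a, b) with a ≥ 1 (shape–rate) is (a−1)/b = 16/8.8 ≈ 1.82.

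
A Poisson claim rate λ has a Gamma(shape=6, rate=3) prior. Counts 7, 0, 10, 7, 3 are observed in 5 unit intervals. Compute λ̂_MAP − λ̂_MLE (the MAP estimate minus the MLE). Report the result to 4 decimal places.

Σxᵢ = 27. Posterior is Gamma(33, 8); MAP = (33−1)/8 = 32/8 ≈ 4.00000.
MLE = x̄ = 27/5 ≈ 5.40000.
Difference = 32/8 − 27/5 = -7/5 ≈ -1.4000.

MAP − MLE = -1.4000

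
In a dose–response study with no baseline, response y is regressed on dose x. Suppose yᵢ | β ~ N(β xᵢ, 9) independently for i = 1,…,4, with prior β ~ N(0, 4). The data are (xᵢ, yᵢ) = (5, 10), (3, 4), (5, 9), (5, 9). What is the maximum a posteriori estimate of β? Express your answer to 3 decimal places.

β̂_MAP = 1.762

log p(β | y) = −Σ(yᵢ − βxᵢ)²/(2·9) − β²/(2·4) + const.
Setting the derivative to zero: Σxᵢ(yᵢ − βxᵢ)/9 − β/4 = 0, so β = Σxᵢyᵢ / (Σxᵢ² + σ²/τ²).
Σxᵢyᵢ = 5·10 + 3·4 + 5·9 + 5·9 = 152; Σxᵢ² = 84; σ²/τ² = 2.25.
β̂_MAP = 152 / (84 + 2.25) = 152/86.25 ≈ 1.762.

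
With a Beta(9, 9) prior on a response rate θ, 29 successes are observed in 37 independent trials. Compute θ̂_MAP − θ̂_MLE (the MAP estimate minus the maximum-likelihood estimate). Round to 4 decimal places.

MAP − MLE = -0.0857

Posterior is Beta(38, 17); MAP = (38−1)/(55−2) = 37/53 ≈ 0.69811.
MLE ignores the prior: θ̂_MLE = k/n = 29/37 ≈ 0.78378.
Difference = 37/53 − 29/37 = -168/1961 ≈ -0.0857.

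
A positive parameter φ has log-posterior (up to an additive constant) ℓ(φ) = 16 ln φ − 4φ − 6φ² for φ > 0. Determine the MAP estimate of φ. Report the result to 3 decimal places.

φ̂_MAP = 1.000

ℓ'(φ) = 16/φ − 4 − 12φ. Setting this to zero and multiplying by φ: 12φ² + 4φ − 16 = 0.
φ = (−4 + √(4² + 4·12·16)) / (2·12) = (−4 + √784) / 24 = (−4 + 28)/24 = 1.
ℓ''(φ) = −16/φ² − 12 < 0, confirming a maximum.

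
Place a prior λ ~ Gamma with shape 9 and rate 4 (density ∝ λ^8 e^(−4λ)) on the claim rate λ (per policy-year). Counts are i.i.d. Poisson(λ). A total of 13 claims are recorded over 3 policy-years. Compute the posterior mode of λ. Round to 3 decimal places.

λ̂_MAP = 3.000

Σxᵢ = 13, n = 3.
Posterior ∝ λ^8e^(−4λ) · λ^13e^(−3λ) = λ^21e^(−7λ), i.e. Gamma(shape=22, rate=7).
The mode of a Gamma(a, b) with a ≥ 1 (shape–rate) is (a−1)/b = 21/7 ≈ 3.000.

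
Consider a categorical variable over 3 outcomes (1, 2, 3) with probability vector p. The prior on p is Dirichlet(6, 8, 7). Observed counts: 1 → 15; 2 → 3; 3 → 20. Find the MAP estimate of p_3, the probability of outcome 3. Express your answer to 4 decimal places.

The posterior is Dirichlet(αᵢ + nᵢ) = Dirichlet(21, 11, 27).
For a Dirichlet(a₁,…,a_K) with all aᵢ > 1, the mode has j-th component (aⱼ − 1)/(Σaᵢ − K).
Here Σaᵢ = 59 and K = 3, so p_3 = (27 − 1)/(59 − 3) = 26/56 ≈ 0.4643.

MAP estimate: 0.4643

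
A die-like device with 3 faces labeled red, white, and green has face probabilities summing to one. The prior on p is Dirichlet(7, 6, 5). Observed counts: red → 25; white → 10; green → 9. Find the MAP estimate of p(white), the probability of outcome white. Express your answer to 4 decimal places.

The posterior is Dirichlet(αᵢ + nᵢ) = Dirichlet(32, 16, 14).
For a Dirichlet(a₁,…,a_K) with all aᵢ > 1, the mode has j-th component (aⱼ − 1)/(Σaᵢ − K).
Here Σaᵢ = 62 and K = 3, so p(white) = (16 − 1)/(62 − 3) = 15/59 ≈ 0.2542.

MAP estimate of p(white) = 0.2542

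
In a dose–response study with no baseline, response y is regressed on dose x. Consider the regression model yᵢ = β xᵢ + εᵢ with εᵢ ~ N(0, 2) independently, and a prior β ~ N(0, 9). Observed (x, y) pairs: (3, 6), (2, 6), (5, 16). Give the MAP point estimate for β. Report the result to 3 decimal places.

log p(β | y) = −Σ(yᵢ − βxᵢ)²/(2·2) − β²/(2·9) + const.
Setting the derivative to zero: Σxᵢ(yᵢ − βxᵢ)/2 − β/9 = 0, so β = Σxᵢyᵢ / (Σxᵢ² + σ²/τ²).
Σxᵢyᵢ = 3·6 + 2·6 + 5·16 = 110; Σxᵢ² = 38; σ²/τ² = 2/9.
β̂_MAP = 110 / (38 + 2/9) = 110/(344/9) = 495/172 ≈ 2.878.

β̂_MAP = 2.878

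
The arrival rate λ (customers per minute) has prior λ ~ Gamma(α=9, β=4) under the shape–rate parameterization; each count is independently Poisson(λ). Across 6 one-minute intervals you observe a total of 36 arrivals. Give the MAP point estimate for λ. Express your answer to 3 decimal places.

λ̂_MAP = 4.400

Σxᵢ = 36, n = 6.
Posterior ∝ λ^8e^(−4λ) · λ^36e^(−6λ) = λ^44e^(−10λ), i.e. Gamma(shape=45, rate=10).
The mode of a Gamma(a, b) with a ≥ 1 (shape–rate) is (a−1)/b = 44/10 ≈ 4.400.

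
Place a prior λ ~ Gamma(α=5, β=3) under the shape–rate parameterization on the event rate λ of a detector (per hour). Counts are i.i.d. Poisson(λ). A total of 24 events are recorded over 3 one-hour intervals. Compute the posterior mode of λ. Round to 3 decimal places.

λ̂_MAP = 4.667

Σxᵢ = 24, n = 3.
Posterior ∝ λ^4e^(−3λ) · λ^24e^(−3λ) = λ^28e^(−6λ), i.e. Gamma(shape=29, rate=6).
The mode of a Gamma(a, b) with a ≥ 1 (shape–rate) is (a−1)/b = 28/6 ≈ 4.667.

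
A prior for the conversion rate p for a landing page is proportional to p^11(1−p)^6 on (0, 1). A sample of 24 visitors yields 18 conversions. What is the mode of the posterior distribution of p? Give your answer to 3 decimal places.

p̂_MAP = 0.707

The prior density ∝ p^11(1−p)^6 is the kernel of Beta(12, 7).
Data: 18 successes in 24 trials. The binomial likelihood contributes p^18(1−p)^6, so the posterior is Beta(12+18, 7+6) = Beta(30, 13).
For Beta(a, b) with a, b > 1 the mode is (a−1)/(a+b−2) = 29/41 ≈ 0.707.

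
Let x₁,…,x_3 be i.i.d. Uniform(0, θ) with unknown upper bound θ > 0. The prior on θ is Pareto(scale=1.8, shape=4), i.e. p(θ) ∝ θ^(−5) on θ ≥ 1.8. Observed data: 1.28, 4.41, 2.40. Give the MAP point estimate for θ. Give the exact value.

The Uniform(0, θ) likelihood is θ^(−n) for θ ≥ max(xᵢ), zero otherwise. Here max(xᵢ) = 4.41.
Posterior ∝ θ^(−5) · θ^(−3) = θ^(−8) on θ ≥ max(1.8, 4.41) = 4.41.
This density is strictly decreasing in θ, so the posterior mode lies at the lower boundary of the support.

θ̂_MAP = 4.41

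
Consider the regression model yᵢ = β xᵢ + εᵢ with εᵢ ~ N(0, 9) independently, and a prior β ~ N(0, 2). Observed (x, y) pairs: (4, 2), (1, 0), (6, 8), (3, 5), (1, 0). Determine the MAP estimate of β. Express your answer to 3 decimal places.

log p(β | y) = −Σ(yᵢ − βxᵢ)²/(2·9) − β²/(2·2) + const.
Setting the derivative to zero: Σxᵢ(yᵢ − βxᵢ)/9 − β/2 = 0, so β = Σxᵢyᵢ / (Σxᵢ² + σ²/τ²).
Σxᵢyᵢ = 4·2 + 1·0 + 6·8 + 3·5 + 1·0 = 71; Σxᵢ² = 63; σ²/τ² = 4.5.
β̂_MAP = 71 / (63 + 4.5) = 71/67.5 ≈ 1.052.

β̂_MAP = 1.052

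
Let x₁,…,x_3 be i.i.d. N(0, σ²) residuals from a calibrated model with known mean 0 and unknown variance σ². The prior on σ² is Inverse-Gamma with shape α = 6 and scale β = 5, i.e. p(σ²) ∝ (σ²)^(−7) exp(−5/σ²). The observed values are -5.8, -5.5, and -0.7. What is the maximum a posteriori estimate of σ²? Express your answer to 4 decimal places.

Sum of squared deviations about the known mean: SS = (-5.8−0)² + (-5.5−0)² + (-0.7−0)² = 64.38.
The Normal likelihood contributes (σ²)^(−n/2) exp(−SS/(2σ²)), so the posterior is Inverse-Gamma(α + n/2, β + SS/2) = Inverse-Gamma(7.5, 37.19).
The mode of Inverse-Gamma(a, b) is b/(a+1) = 37.19/8.5 ≈ 4.3753.

σ̂²_MAP = 4.3753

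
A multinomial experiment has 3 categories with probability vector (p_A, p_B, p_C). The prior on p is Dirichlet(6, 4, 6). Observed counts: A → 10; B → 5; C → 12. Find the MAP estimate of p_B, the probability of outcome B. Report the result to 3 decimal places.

The posterior is Dirichlet(αᵢ + nᵢ) = Dirichlet(16, 9, 18).
For a Dirichlet(a₁,…,a_K) with all aᵢ > 1, the mode has j-th component (aⱼ − 1)/(Σaᵢ − K).
Here Σaᵢ = 43 and K = 3, so p_B = (9 − 1)/(43 − 3) = 8/40 ≈ 0.200.

MAP estimate of p_B = 0.200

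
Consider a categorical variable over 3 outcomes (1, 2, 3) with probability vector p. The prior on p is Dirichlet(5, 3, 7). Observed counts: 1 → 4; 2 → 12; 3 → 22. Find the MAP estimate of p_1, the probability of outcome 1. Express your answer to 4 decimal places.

The posterior is Dirichlet(αᵢ + nᵢ) = Dirichlet(9, 15, 29).
For a Dirichlet(a₁,…,a_K) with all aᵢ > 1, the mode has j-th component (aⱼ − 1)/(Σaᵢ − K).
Here Σaᵢ = 53 and K = 3, so p_1 = (9 − 1)/(53 − 3) = 8/50 ≈ 0.1600.

MAP estimate: 0.1600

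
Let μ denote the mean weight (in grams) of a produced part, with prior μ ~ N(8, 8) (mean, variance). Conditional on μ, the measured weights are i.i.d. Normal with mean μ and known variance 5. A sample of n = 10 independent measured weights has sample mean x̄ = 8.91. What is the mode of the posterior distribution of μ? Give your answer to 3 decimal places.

n = 10, x̄ = 8.91.
For a Normal prior and Normal likelihood with known variance, the posterior is Normal; its mode equals its mean, the precision-weighted average.
Prior precision 1/σ₀² = 1/8 = 0.125; data precision n/σ² = 10/5 = 2.
μ̂ = (0.125·8 + 2·8.91) / (0.125 + 2) = 18.82/2.125 = 3764/425 ≈ 8.856.

μ̂_MAP = 8.856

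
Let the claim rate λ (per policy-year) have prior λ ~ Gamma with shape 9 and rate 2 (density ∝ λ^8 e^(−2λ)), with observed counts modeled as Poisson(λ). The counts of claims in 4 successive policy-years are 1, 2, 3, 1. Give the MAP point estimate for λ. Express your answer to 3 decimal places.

λ̂_MAP = 2.500

Σxᵢ = 1+2+3+1 = 7, with n = 4.
Posterior ∝ λ^8e^(−2λ) · λ^7e^(−4λ) = λ^15e^(−6λ), i.e. Gamma(shape=16, rate=6).
The mode of a Gamma(a, b) with a ≥ 1 (shape–rate) is (a−1)/b = 15/6 ≈ 2.500.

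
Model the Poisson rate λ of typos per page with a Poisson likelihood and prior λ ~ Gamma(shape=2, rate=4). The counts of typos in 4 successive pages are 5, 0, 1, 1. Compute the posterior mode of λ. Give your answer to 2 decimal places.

Σxᵢ = 5+0+1+1 = 7, with n = 4.
Posterior ∝ λe^(−4λ) · λ^7e^(−4λ) = λ^8e^(−8λ), i.e. Gamma(shape=9, rate=8).
The mode of a Gamma(a, b) with a ≥ 1 (shape–rate) is (a−1)/b = 8/8 ≈ 1.00.

λ̂_MAP = 1.00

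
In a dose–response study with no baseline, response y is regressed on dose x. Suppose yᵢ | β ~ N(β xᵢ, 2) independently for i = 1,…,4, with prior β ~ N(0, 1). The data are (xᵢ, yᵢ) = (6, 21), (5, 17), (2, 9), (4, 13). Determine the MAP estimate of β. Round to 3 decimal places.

β̂_MAP = 3.386

log p(β | y) = −Σ(yᵢ − βxᵢ)²/(2·2) − β²/(2·1) + const.
Setting the derivative to zero: Σxᵢ(yᵢ − βxᵢ)/2 − β/1 = 0, so β = Σxᵢyᵢ / (Σxᵢ² + σ²/τ²).
Σxᵢyᵢ = 6·21 + 5·17 + 2·9 + 4·13 = 281; Σxᵢ² = 81; σ²/τ² = 2.
β̂_MAP = 281 / (81 + 2) = 281/83 ≈ 3.386.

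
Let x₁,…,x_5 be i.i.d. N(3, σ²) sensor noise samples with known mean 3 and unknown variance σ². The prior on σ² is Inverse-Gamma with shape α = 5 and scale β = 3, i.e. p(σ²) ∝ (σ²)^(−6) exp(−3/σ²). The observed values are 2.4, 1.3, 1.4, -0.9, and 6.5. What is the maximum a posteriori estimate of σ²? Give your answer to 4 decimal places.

σ̂²_MAP = 2.3100

Sum of squared deviations about the known mean: SS = (2.4−3)² + (1.3−3)² + (1.4−3)² + (-0.9−3)² + (6.5−3)² = 33.27.
The Normal likelihood contributes (σ²)^(−n/2) exp(−SS/(2σ²)), so the posterior is Inverse-Gamma(α + n/2, β + SS/2) = Inverse-Gamma(7.5, 19.635).
The mode of Inverse-Gamma(a, b) is b/(a+1) = 19.635/8.5 ≈ 2.3100.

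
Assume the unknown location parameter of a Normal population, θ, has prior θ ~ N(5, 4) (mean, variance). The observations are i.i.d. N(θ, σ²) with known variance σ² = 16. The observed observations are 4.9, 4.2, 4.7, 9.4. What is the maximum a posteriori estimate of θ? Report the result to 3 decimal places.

θ̂_MAP = 5.400

n = 4; x̄ = (4.9 + 4.2 + 4.7 + 9.4)/4 = 23.2/4 = 5.8.
For a Normal prior and Normal likelihood with known variance, the posterior is Normal; its mode equals its mean, the precision-weighted average.
Prior precision 1/σ₀² = 1/4 = 0.25; data precision n/σ² = 4/16 = 0.25.
θ̂ = (0.25·5 + 0.25·5.8) / (0.25 + 0.25) = 2.7/0.5 = 5.400.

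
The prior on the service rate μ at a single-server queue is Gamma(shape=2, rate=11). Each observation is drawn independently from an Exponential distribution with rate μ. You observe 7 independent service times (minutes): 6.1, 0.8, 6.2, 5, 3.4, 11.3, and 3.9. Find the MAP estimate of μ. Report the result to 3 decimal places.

The Exponential(rate=μ) likelihood is ∝ μ^n e^(−μΣtᵢ). Here n = 7 and Σtᵢ = 6.1 + 0.8 + 6.2 + 5 + 3.4 + 11.3 + 3.9 = 36.7.
Posterior ∝ μe^(−11μ) · μ^7e^(−36.7μ) = μ^8e^(−47.7μ), i.e. Gamma(9, 47.7).
Mode = (a−1)/b = 8/47.7 ≈ 0.168.

μ̂_MAP = 0.168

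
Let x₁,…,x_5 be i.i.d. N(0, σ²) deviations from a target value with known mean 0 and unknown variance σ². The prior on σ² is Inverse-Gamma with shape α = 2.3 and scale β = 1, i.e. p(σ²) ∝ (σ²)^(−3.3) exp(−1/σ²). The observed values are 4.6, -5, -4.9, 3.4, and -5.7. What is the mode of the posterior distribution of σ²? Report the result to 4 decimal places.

σ̂²_MAP = 10.0190

Sum of squared deviations about the known mean: SS = (4.6−0)² + (-5−0)² + (-4.9−0)² + (3.4−0)² + (-5.7−0)² = 114.22.
The Normal likelihood contributes (σ²)^(−n/2) exp(−SS/(2σ²)), so the posterior is Inverse-Gamma(α + n/2, β + SS/2) = Inverse-Gamma(4.8, 58.11).
The mode of Inverse-Gamma(a, b) is b/(a+1) = 58.11/5.8 ≈ 10.0190.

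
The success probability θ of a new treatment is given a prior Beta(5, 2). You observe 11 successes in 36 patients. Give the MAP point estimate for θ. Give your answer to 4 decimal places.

θ̂_MAP = 0.3659

Prior: Beta(5, 2).
Data: 11 successes in 36 trials. The binomial likelihood contributes θ^11(1−θ)^25, so the posterior is Beta(5+11, 2+25) = Beta(16, 27).
For Beta(a, b) with a, b > 1 the mode is (a−1)/(a+b−2) = 15/41 ≈ 0.3659.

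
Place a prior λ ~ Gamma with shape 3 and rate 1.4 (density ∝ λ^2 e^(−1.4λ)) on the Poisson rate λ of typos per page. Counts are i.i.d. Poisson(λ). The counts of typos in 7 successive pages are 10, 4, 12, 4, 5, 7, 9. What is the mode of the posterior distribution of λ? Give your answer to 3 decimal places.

Σxᵢ = 10+4+12+4+5+7+9 = 51, with n = 7.
Posterior ∝ λ^2e^(−1.4λ) · λ^51e^(−7λ) = λ^53e^(−8.4λ), i.e. Gamma(shape=54, rate=8.4).
The mode of a Gamma(a, b) with a ≥ 1 (shape–rate) is (a−1)/b = 53/8.4 ≈ 6.310.

λ̂_MAP = 6.310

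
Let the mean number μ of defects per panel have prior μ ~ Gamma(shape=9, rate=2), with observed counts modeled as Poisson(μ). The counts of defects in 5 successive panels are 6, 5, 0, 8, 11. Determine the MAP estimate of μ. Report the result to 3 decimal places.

μ̂_MAP = 5.429

Σxᵢ = 6+5+0+8+11 = 30, with n = 5.
Posterior ∝ μ^8e^(−2μ) · μ^30e^(−5μ) = μ^38e^(−7μ), i.e. Gamma(shape=39, rate=7).
The mode of a Gamma(a, b) with a ≥ 1 (shape–rate) is (a−1)/b = 38/7 ≈ 5.429.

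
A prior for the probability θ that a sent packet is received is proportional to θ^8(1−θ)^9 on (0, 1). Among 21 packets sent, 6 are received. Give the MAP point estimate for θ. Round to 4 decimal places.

θ̂_MAP = 0.3684

The prior density ∝ θ^8(1−θ)^9 is the kernel of Beta(9, 10).
Data: 6 successes in 21 trials. The binomial likelihood contributes θ^6(1−θ)^15, so the posterior is Beta(9+6, 10+15) = Beta(15, 25).
For Beta(a, b) with a, b > 1 the mode is (a−1)/(a+b−2) = 14/38 ≈ 0.3684.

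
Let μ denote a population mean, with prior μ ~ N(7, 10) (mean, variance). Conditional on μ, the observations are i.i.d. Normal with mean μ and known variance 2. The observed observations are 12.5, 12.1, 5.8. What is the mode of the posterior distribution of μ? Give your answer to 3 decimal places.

n = 3; x̄ = (12.5 + 12.1 + 5.8)/3 = 30.4/3 = 152/15 ≈ 10.1333.
For a Normal prior and Normal likelihood with known variance, the posterior is Normal; its mode equals its mean, the precision-weighted average.
Prior precision 1/σ₀² = 1/10 = 0.1; data precision n/σ² = 3/2 = 1.5.
μ̂ = (0.1·7 + 1.5·(152/15)) / (0.1 + 1.5) = 15.9/1.6 = 9.9375 ≈ 9.938.

μ̂_MAP = 9.938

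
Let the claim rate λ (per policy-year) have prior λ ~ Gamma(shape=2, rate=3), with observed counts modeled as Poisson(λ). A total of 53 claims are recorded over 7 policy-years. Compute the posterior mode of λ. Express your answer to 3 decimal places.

Σxᵢ = 53, n = 7.
Posterior ∝ λe^(−3λ) · λ^53e^(−7λ) = λ^54e^(−10λ), i.e. Gamma(shape=55, rate=10).
The mode of a Gamma(a, b) with a ≥ 1 (shape–rate) is (a−1)/b = 54/10 ≈ 5.400.

λ̂_MAP = 5.400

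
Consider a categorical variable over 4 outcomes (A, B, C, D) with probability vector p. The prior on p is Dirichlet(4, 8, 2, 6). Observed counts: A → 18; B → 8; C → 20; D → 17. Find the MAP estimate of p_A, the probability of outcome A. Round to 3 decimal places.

The posterior is Dirichlet(αᵢ + nᵢ) = Dirichlet(22, 16, 22, 23).
For a Dirichlet(a₁,…,a_K) with all aᵢ > 1, the mode has j-th component (aⱼ − 1)/(Σaᵢ − K).
Here Σaᵢ = 83 and K = 4, so p_A = (22 − 1)/(83 − 4) = 21/79 ≈ 0.266.

MAP estimate of p_A = 0.266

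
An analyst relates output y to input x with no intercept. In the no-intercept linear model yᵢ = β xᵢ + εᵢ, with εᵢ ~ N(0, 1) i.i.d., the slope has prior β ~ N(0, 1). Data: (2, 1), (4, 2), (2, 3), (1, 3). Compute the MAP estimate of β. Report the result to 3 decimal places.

β̂_MAP = 0.731

log p(β | y) = −Σ(yᵢ − βxᵢ)²/(2·1) − β²/(2·1) + const.
Setting the derivative to zero: Σxᵢ(yᵢ − βxᵢ)/1 − β/1 = 0, so β = Σxᵢyᵢ / (Σxᵢ² + σ²/τ²).
Σxᵢyᵢ = 2·1 + 4·2 + 2·3 + 1·3 = 19; Σxᵢ² = 25; σ²/τ² = 1.
β̂_MAP = 19 / (25 + 1) = 19/26 ≈ 0.731.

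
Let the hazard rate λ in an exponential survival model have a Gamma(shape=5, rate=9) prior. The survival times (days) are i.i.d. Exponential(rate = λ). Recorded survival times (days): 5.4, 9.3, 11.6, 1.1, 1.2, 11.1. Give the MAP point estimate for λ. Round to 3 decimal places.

The Exponential(rate=λ) likelihood is ∝ λ^n e^(−λΣtᵢ). Here n = 6 and Σtᵢ = 5.4 + 9.3 + 11.6 + 1.1 + 1.2 + 11.1 = 39.7.
Posterior ∝ λ^4e^(−9λ) · λ^6e^(−39.7λ) = λ^10e^(−48.7λ), i.e. Gamma(11, 48.7).
Mode = (a−1)/b = 10/48.7 ≈ 0.205.

λ̂_MAP = 0.205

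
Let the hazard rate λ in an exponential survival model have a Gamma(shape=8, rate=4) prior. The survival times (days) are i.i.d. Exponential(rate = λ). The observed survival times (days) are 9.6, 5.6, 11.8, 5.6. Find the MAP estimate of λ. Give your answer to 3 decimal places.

The Exponential(rate=λ) likelihood is ∝ λ^n e^(−λΣtᵢ). Here n = 4 and Σtᵢ = 9.6 + 5.6 + 11.8 + 5.6 = 32.6.
Posterior ∝ λ^7e^(−4λ) · λ^4e^(−32.6λ) = λ^11e^(−36.6λ), i.e. Gamma(12, 36.6).
Mode = (a−1)/b = 11/36.6 ≈ 0.301.

λ̂_MAP = 0.301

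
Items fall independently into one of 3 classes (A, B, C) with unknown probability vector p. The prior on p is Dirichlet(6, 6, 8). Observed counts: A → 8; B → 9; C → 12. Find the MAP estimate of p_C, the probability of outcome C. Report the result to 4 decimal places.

MAP estimate of p_C = 0.4130

The posterior is Dirichlet(αᵢ + nᵢ) = Dirichlet(14, 15, 20).
For a Dirichlet(a₁,…,a_K) with all aᵢ > 1, the mode has j-th component (aⱼ − 1)/(Σaᵢ − K).
Here Σaᵢ = 49 and K = 3, so p_C = (20 − 1)/(49 − 3) = 19/46 ≈ 0.4130.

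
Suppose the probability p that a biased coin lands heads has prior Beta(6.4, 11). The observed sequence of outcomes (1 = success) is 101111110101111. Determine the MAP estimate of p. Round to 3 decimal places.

Prior: Beta(6.4, 11).
Data: 12 successes in 15 trials (from the sequence). The binomial likelihood contributes p^12(1−p)^3, so the posterior is Beta(6.4+12, 11+3) = Beta(18.4, 14).
For Beta(a, b) with a, b > 1 the mode is (a−1)/(a+b−2) = 17.4/30.4 ≈ 0.572.

p̂_MAP = 0.572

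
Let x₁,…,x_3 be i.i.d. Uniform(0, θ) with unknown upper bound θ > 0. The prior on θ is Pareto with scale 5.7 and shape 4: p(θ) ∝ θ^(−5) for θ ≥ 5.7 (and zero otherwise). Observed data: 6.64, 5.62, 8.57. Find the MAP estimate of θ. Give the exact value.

The Uniform(0, θ) likelihood is θ^(−n) for θ ≥ max(xᵢ), zero otherwise. Here max(xᵢ) = 8.57.
Posterior ∝ θ^(−5) · θ^(−3) = θ^(−8) on θ ≥ max(5.7, 8.57) = 8.57.
This density is strictly decreasing in θ, so the posterior mode lies at the lower boundary of the support.

θ̂_MAP = 8.57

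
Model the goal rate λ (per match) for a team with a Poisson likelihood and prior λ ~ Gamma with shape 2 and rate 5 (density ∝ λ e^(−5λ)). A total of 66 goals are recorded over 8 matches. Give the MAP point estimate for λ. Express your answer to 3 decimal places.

λ̂_MAP = 5.154

Σxᵢ = 66, n = 8.
Posterior ∝ λe^(−5λ) · λ^66e^(−8λ) = λ^67e^(−13λ), i.e. Gamma(shape=68, rate=13).
The mode of a Gamma(a, b) with a ≥ 1 (shape–rate) is (a−1)/b = 67/13 ≈ 5.154.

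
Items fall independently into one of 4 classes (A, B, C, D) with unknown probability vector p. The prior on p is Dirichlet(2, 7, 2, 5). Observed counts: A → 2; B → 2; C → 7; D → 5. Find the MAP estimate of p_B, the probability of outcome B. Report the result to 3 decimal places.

The posterior is Dirichlet(αᵢ + nᵢ) = Dirichlet(4, 9, 9, 10).
For a Dirichlet(a₁,…,a_K) with all aᵢ > 1, the mode has j-th component (aⱼ − 1)/(Σaᵢ − K).
Here Σaᵢ = 32 and K = 4, so p_B = (9 − 1)/(32 − 4) = 8/28 ≈ 0.286.

MAP estimate of p_B = 0.286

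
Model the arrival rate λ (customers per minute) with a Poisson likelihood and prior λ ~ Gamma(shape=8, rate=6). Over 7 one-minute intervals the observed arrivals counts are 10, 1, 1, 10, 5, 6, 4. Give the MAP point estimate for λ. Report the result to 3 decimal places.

Σxᵢ = 10+1+1+10+5+6+4 = 37, with n = 7.
Posterior ∝ λ^7e^(−6λ) · λ^37e^(−7λ) = λ^44e^(−13λ), i.e. Gamma(shape=45, rate=13).
The mode of a Gamma(a, b) with a ≥ 1 (shape–rate) is (a−1)/b = 44/13 ≈ 3.385.

λ̂_MAP = 3.385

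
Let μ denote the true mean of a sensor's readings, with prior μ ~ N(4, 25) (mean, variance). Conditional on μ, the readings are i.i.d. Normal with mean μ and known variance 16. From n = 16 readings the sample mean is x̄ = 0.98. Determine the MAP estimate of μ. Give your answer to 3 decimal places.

μ̂_MAP = 1.096

n = 16, x̄ = 0.98.
For a Normal prior and Normal likelihood with known variance, the posterior is Normal; its mode equals its mean, the precision-weighted average.
Prior precision 1/σ₀² = 1/25 = 0.04; data precision n/σ² = 16/16 = 1.
μ̂ = (0.04·4 + 1·0.98) / (0.04 + 1) = 1.14/1.04 = 57/52 ≈ 1.096.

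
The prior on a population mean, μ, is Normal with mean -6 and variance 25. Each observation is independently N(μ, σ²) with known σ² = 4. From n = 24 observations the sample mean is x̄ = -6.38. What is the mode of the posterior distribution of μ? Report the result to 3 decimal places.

n = 24, x̄ = -6.38.
For a Normal prior and Normal likelihood with known variance, the posterior is Normal; its mode equals its mean, the precision-weighted average.
Prior precision 1/σ₀² = 1/25 = 0.04; data precision n/σ² = 24/4 = 6.
μ̂ = (0.04·(-6) + 6·(-6.38)) / (0.04 + 6) = (-38.52)/6.04 = -963/151 ≈ -6.377.

μ̂_MAP = -6.377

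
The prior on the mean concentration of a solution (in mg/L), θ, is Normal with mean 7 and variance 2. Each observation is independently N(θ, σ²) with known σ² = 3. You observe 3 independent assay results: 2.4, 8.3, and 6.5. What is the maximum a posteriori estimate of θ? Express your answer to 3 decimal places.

θ̂_MAP = 6.156

n = 3; x̄ = (2.4 + 8.3 + 6.5)/3 = 17.2/3 = 86/15 ≈ 5.7333.
For a Normal prior and Normal likelihood with known variance, the posterior is Normal; its mode equals its mean, the precision-weighted average.
Prior precision 1/σ₀² = 1/2 = 0.5; data precision n/σ² = 3/3 = 1.
θ̂ = (0.5·7 + 1·(86/15)) / (0.5 + 1) = (277/30)/1.5 = 277/45 ≈ 6.156.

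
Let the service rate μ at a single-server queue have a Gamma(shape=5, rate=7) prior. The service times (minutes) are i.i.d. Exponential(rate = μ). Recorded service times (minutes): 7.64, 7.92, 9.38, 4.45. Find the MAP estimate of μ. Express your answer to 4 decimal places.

μ̂_MAP = 0.2198

The Exponential(rate=μ) likelihood is ∝ μ^n e^(−μΣtᵢ). Here n = 4 and Σtᵢ = 7.64 + 7.92 + 9.38 + 4.45 = 29.39.
Posterior ∝ μ^4e^(−7μ) · μ^4e^(−29.39μ) = μ^8e^(−36.39μ), i.e. Gamma(9, 36.39).
Mode = (a−1)/b = 8/36.39 ≈ 0.2198.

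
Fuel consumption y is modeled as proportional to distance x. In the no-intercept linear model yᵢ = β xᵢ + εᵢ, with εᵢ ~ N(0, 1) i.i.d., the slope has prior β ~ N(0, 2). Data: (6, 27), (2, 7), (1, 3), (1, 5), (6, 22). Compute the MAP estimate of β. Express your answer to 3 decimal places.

log p(β | y) = −Σ(yᵢ − βxᵢ)²/(2·1) − β²/(2·2) + const.
Setting the derivative to zero: Σxᵢ(yᵢ − βxᵢ)/1 − β/2 = 0, so β = Σxᵢyᵢ / (Σxᵢ² + σ²/τ²).
Σxᵢyᵢ = 6·27 + 2·7 + 1·3 + 1·5 + 6·22 = 316; Σxᵢ² = 78; σ²/τ² = 0.5.
β̂_MAP = 316 / (78 + 0.5) = 316/78.5 ≈ 4.025.

β̂_MAP = 4.025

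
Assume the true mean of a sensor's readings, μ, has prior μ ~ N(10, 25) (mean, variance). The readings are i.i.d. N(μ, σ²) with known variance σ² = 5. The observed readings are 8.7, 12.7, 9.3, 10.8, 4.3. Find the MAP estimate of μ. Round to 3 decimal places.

μ̂_MAP = 9.192

n = 5; x̄ = (8.7 + 12.7 + 9.3 + 10.8 + 4.3)/5 = 45.8/5 = 9.16.
For a Normal prior and Normal likelihood with known variance, the posterior is Normal; its mode equals its mean, the precision-weighted average.
Prior precision 1/σ₀² = 1/25 = 0.04; data precision n/σ² = 5/5 = 1.
μ̂ = (0.04·10 + 1·9.16) / (0.04 + 1) = 9.56/1.04 = 239/26 ≈ 9.192.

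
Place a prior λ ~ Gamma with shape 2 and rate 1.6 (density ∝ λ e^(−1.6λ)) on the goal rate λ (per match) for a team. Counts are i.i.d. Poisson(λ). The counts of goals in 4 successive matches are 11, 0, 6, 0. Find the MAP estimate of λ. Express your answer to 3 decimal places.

Σxᵢ = 11+0+6+0 = 17, with n = 4.
Posterior ∝ λe^(−1.6λ) · λ^17e^(−4λ) = λ^18e^(−5.6λ), i.e. Gamma(shape=19, rate=5.6).
The mode of a Gamma(a, b) with a ≥ 1 (shape–rate) is (a−1)/b = 18/5.6 ≈ 3.214.

λ̂_MAP = 3.214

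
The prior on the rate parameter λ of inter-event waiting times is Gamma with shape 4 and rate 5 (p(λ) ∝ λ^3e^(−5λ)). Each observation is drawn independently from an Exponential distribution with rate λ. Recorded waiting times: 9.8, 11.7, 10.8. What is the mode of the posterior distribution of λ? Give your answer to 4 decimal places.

λ̂_MAP = 0.1609

The Exponential(rate=λ) likelihood is ∝ λ^n e^(−λΣtᵢ). Here n = 3 and Σtᵢ = 9.8 + 11.7 + 10.8 = 32.3.
Posterior ∝ λ^3e^(−5λ) · λ^3e^(−32.3λ) = λ^6e^(−37.3λ), i.e. Gamma(7, 37.3).
Mode = (a−1)/b = 6/37.3 ≈ 0.1609.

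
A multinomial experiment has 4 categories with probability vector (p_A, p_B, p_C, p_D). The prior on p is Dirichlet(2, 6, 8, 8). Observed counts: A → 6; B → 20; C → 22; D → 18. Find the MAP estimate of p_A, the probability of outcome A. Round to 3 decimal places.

MAP estimate of p_A = 0.081

The posterior is Dirichlet(αᵢ + nᵢ) = Dirichlet(8, 26, 30, 26).
For a Dirichlet(a₁,…,a_K) with all aᵢ > 1, the mode has j-th component (aⱼ − 1)/(Σaᵢ − K).
Here Σaᵢ = 90 and K = 4, so p_A = (8 − 1)/(90 − 4) = 7/86 ≈ 0.081.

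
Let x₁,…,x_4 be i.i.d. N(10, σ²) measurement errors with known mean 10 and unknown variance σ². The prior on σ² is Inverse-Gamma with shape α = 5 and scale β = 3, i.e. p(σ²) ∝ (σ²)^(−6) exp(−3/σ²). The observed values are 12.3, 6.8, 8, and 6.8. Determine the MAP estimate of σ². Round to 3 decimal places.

σ̂²_MAP = 2.236

Sum of squared deviations about the known mean: SS = (12.3−10)² + (6.8−10)² + (8−10)² + (6.8−10)² = 29.77.
The Normal likelihood contributes (σ²)^(−n/2) exp(−SS/(2σ²)), so the posterior is Inverse-Gamma(α + n/2, β + SS/2) = Inverse-Gamma(7, 17.885).
The mode of Inverse-Gamma(a, b) is b/(a+1) = 17.885/8 ≈ 2.236.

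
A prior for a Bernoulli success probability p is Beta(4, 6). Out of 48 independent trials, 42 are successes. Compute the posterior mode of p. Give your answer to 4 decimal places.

Prior: Beta(4, 6).
Data: 42 successes in 48 trials. The binomial likelihood contributes p^42(1−p)^6, so the posterior is Beta(4+42, 6+6) = Beta(46, 12).
For Beta(a, b) with a, b > 1 the mode is (a−1)/(a+b−2) = 45/56 ≈ 0.8036.

p̂_MAP = 0.8036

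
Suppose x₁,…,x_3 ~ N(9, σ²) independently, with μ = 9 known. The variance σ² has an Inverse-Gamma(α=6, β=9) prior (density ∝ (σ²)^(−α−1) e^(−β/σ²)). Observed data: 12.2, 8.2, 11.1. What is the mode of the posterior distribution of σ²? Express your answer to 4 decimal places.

σ̂²_MAP = 1.9582

Sum of squared deviations about the known mean: SS = (12.2−9)² + (8.2−9)² + (11.1−9)² = 15.29.
The Normal likelihood contributes (σ²)^(−n/2) exp(−SS/(2σ²)), so the posterior is Inverse-Gamma(α + n/2, β + SS/2) = Inverse-Gamma(7.5, 16.645).
The mode of Inverse-Gamma(a, b) is b/(a+1) = 16.645/8.5 ≈ 1.9582.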